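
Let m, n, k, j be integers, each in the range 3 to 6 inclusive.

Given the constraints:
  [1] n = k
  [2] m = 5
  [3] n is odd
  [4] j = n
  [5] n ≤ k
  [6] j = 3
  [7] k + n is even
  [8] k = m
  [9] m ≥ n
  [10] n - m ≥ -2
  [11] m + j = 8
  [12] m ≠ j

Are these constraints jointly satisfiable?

Constraint 6 fixes j = 3 and constraint 2 fixes m = 5. Constraints 1, 4, and 8 give j = n = k = m, so j = m. But 3 ≠ 5 — contradiction.

Unsatisfiable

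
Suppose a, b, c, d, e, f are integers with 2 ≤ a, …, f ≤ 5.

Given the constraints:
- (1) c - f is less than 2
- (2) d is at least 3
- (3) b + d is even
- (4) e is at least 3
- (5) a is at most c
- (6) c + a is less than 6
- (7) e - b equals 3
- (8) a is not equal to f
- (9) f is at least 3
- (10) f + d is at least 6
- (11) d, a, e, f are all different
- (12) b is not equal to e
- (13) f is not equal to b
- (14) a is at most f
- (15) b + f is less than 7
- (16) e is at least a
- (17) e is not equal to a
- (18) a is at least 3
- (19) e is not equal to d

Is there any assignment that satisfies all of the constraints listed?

Unsatisfiable

Constraints 2, 4, 9, and 18 confine each of d, a, e, f to the 3 values {3, …, 5} (the domain already gives each ≤ 5).
Constraint 11 requires all 4 of them to be distinct, but only 3 values are available — impossible by the pigeonhole principle.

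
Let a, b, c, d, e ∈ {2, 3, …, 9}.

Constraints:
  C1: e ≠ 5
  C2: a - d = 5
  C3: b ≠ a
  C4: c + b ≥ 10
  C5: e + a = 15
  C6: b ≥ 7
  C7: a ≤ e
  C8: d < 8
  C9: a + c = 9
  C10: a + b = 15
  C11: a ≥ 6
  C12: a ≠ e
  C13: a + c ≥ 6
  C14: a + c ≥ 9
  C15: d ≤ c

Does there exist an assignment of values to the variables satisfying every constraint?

Try a = 7, b = 8, c = 2, d = 2, e = 8.
Check constraint 2: a - d = 5; constraint 4: c + b = 10. The remaining constraints are straightforward to verify.

Satisfiable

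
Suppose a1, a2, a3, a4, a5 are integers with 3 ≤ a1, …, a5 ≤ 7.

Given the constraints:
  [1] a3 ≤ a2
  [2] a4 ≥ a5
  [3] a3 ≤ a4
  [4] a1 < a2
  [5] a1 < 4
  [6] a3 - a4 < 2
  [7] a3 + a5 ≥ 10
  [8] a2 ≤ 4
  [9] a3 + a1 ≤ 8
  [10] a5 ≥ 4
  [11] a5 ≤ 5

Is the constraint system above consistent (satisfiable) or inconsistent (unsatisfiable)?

From constraints 1 and 8: a3 ≤ a2 ≤ 4. From constraint 11: a5 ≤ 5. Hence a3 + a5 ≤ 9. But constraint 7 requires a3 + a5 ≥ 10, and 10 > 9. Contradiction.

Unsatisfiable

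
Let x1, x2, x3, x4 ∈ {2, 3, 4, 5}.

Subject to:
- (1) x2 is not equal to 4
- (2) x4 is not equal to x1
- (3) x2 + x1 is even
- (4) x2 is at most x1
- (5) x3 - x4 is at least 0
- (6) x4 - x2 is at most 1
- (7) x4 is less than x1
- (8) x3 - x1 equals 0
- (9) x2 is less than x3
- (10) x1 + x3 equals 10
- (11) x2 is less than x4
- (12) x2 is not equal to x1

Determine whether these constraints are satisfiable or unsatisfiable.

The assignment x1 = 5, x2 = 3, x3 = 5, x4 = 4 works:
  constraint 5 holds since x3 - x4 = 1.
  constraint 6 holds since x4 - x2 = 1.
The rest check out directly.

Satisfiable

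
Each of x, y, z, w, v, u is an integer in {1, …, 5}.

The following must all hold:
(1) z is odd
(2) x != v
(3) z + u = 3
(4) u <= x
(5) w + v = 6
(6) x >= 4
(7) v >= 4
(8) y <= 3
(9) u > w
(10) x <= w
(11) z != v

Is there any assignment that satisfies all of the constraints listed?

From constraints 6 and 10: w ≥ x ≥ 4. From constraint 7: v ≥ 4. Hence w + v ≥ 8. But constraint 5 requires w + v = 6, and 6 < 8. Contradiction.

Unsatisfiable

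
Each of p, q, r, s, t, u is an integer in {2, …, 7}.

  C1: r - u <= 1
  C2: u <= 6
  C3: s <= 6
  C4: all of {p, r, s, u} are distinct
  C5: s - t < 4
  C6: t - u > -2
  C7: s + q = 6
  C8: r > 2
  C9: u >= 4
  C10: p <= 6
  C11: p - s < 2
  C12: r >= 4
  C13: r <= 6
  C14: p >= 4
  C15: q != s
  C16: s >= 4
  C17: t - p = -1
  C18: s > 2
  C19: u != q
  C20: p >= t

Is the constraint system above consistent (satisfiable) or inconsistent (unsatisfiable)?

Unsatisfiable

Constraints 2, 3, 9, 10, 12, 13, 14, and 16 confine each of p, r, s, u to the 3 values {4, …, 6}.
Constraint 4 requires all 4 of them to be distinct, but only 3 values are available — impossible by the pigeonhole principle.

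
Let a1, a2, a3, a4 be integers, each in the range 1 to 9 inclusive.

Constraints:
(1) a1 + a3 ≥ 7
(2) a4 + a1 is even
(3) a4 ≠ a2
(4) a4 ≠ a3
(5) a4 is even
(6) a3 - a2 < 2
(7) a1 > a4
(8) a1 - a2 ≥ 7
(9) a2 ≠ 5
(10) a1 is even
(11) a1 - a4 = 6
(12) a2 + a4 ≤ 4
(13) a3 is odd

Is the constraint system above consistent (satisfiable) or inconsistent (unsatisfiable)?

Satisfiable

Take a1 = 8, a2 = 1, a3 = 1, a4 = 2. Then constraint 1: a1 + a3 = 9; constraint 6: a3 - a2 = 0; constraint 8: a1 - a2 = 7, and every other listed constraint is also met.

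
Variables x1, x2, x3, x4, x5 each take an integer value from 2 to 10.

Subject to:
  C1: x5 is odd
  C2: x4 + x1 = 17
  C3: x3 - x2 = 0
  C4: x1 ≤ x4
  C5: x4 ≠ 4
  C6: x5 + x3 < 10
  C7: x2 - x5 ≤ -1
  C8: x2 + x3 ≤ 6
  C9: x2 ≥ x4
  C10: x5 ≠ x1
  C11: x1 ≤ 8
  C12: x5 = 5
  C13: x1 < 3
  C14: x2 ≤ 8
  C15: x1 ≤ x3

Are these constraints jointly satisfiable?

From constraints 9 and 14: x4 ≤ x2 ≤ 8. From constraint 11: x1 ≤ 8. Hence x4 + x1 ≤ 16. But constraint 2 requires x4 + x1 = 17, and 17 > 16. Contradiction.

Unsatisfiable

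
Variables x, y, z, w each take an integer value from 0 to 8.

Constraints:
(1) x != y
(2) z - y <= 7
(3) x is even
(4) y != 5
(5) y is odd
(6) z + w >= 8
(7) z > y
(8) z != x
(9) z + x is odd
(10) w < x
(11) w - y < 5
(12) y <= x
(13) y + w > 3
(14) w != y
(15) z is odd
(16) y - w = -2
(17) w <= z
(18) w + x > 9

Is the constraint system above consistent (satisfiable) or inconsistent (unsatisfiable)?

The assignment x = 8, y = 1, z = 5, w = 3 works:
  constraint 2 holds since z - y = 4.
  constraint 6 holds since z + w = 8.
  constraint 11 holds since w - y = 2.
The rest check out directly.

Satisfiable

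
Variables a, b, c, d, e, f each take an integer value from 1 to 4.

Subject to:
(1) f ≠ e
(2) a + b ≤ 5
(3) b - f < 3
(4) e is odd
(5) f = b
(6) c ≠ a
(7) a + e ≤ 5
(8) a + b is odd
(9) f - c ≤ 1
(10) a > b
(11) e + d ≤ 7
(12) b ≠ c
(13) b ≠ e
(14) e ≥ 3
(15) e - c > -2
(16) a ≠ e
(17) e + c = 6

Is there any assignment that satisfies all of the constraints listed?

Satisfiable

Take a = 2, b = 1, c = 3, d = 4, e = 3, f = 1. Then constraint 2: a + b = 3; constraint 3: b - f = 0; constraint 7: a + e = 5, and every other listed constraint is also met.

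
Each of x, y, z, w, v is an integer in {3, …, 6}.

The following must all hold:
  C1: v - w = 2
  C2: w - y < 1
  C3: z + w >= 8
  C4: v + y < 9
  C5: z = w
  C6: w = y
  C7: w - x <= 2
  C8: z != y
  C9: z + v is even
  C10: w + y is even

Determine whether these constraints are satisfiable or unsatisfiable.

Unsatisfiable

From constraints 5 and 6, z = w = y, so z = y. But constraint 8 says z ≠ y. Contradiction.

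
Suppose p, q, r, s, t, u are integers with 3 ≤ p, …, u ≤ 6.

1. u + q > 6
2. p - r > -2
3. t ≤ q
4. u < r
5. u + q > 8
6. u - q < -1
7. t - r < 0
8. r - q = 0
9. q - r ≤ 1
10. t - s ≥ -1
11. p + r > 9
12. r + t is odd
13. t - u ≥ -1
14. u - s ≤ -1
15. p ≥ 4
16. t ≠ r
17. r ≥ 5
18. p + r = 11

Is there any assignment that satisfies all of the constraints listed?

Satisfiable

Setting (p, q, r, s, t, u) = (5, 6, 6, 5, 5, 3) satisfies everything: constraint 1: u + q = 9; constraint 2: p - r = -1, and the others follow.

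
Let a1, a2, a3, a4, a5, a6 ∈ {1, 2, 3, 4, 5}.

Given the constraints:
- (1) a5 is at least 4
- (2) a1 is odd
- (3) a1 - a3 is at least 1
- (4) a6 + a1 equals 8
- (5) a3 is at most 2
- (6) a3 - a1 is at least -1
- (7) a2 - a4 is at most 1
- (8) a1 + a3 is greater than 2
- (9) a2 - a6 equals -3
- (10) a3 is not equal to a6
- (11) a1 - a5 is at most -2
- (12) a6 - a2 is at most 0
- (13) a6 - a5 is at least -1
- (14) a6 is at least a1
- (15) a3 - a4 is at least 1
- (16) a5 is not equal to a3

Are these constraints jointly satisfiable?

Unsatisfiable

Constraints 3, 7, 11, 12, 13, and 15 give a6 − a5 ≥ -1, a5 − a1 ≥ 2, a1 − a3 ≥ 1, a3 − a4 ≥ 1, a4 − a2 ≥ -1, a2 − a6 ≥ 0.
Adding all 6 inequalities: the left sides telescope to 0, and the right sides sum to (-1) + 2 + 1 + 1 + (-1) + 0 = 2. So 0 ≥ 2, which is false.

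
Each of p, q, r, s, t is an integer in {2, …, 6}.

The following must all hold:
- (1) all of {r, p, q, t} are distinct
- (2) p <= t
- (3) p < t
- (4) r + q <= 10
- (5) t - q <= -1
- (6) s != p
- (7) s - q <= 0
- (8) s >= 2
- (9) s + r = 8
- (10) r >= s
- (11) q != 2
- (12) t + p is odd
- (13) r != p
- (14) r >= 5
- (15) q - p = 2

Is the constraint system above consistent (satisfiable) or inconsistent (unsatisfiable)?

Try p = 2, q = 4, r = 5, s = 3, t = 3.
Check constraint 4: r + q = 9; constraint 5: t - q = -1. The remaining constraints are straightforward to verify.

Satisfiable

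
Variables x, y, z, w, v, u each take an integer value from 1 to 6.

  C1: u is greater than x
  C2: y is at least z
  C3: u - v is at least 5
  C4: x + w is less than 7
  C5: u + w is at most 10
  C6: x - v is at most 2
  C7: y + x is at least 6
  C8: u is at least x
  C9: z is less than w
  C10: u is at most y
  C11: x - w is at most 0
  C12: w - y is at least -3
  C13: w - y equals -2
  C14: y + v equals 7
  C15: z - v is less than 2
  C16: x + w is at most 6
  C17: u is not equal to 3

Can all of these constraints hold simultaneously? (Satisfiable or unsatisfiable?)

Take x = 1, y = 6, z = 1, w = 4, v = 1, u = 6. Then constraint 3: u - v = 5; constraint 4: x + w = 5; constraint 5: u + w = 10, and every other listed constraint is also met.

Satisfiable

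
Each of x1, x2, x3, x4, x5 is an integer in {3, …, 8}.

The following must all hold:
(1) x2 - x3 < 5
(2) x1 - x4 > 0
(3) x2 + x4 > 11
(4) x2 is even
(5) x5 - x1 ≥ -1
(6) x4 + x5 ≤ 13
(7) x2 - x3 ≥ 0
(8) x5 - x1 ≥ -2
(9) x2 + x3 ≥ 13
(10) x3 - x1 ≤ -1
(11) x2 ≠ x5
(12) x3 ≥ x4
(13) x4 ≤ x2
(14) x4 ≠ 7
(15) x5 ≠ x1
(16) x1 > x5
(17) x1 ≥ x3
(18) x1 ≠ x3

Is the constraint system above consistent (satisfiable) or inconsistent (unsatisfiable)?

Satisfiable

Take x1 = 6, x2 = 8, x3 = 5, x4 = 5, x5 = 5. Then constraint 1: x2 - x3 = 3; constraint 2: x1 - x4 = 1; constraint 3: x2 + x4 = 13, and every other listed constraint is also met.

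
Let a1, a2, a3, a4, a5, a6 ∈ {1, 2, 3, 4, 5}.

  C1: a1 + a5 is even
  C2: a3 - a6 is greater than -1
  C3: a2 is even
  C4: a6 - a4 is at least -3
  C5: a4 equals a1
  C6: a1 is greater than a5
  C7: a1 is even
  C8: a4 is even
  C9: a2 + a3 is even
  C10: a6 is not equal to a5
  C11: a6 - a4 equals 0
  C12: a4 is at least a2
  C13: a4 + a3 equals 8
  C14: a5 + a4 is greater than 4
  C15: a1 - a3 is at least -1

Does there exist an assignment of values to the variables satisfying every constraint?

Satisfiable

Try a1 = 4, a2 = 4, a3 = 4, a4 = 4, a5 = 2, a6 = 4.
Check constraint 2: a3 - a6 = 0; constraint 4: a6 - a4 = 0. The remaining constraints are straightforward to verify.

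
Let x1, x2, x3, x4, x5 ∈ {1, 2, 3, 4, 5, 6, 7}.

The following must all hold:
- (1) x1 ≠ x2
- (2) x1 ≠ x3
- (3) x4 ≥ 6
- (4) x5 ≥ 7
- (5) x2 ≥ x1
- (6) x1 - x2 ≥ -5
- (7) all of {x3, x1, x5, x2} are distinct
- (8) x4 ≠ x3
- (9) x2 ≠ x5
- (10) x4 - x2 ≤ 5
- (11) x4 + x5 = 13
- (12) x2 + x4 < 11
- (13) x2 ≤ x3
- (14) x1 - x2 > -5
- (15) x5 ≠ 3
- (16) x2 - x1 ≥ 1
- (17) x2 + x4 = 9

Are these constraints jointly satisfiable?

Satisfiable

Take x1 = 1, x2 = 3, x3 = 5, x4 = 6, x5 = 7. Then constraint 6: x1 - x2 = -2; constraint 10: x4 - x2 = 3; constraint 11: x4 + x5 = 13, and every other listed constraint is also met.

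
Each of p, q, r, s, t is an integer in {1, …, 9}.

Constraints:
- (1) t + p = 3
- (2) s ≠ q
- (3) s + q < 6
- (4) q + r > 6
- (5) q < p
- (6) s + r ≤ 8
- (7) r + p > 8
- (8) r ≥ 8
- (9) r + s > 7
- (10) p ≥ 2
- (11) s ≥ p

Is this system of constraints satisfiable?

Unsatisfiable

From constraints 10 and 11: s ≥ p ≥ 2. From constraint 8: r ≥ 8. Hence s + r ≥ 10. But constraint 6 requires s + r ≤ 8, and 8 < 10. Contradiction.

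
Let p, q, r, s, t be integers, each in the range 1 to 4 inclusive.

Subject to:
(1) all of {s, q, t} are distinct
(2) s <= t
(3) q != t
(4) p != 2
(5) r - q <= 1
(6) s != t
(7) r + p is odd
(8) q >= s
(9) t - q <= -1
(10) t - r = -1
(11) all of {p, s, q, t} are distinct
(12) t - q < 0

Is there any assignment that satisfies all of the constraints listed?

Satisfiable

Setting (p, q, r, s, t) = (1, 4, 4, 2, 3) satisfies everything: constraint 5: r - q = 0; constraint 9: t - q = -1, and the others follow.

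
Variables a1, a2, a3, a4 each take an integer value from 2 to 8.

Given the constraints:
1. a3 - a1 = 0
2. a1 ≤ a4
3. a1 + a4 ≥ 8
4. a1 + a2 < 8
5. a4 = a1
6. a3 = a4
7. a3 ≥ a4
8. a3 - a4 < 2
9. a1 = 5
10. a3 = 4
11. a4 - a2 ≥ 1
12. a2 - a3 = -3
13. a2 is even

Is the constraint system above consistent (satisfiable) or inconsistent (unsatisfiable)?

Unsatisfiable

Constraint 10 fixes a3 = 4 and constraint 9 fixes a1 = 5. Constraints 5 and 6 give a3 = a4 = a1, so a3 = a1. But 4 ≠ 5 — contradiction.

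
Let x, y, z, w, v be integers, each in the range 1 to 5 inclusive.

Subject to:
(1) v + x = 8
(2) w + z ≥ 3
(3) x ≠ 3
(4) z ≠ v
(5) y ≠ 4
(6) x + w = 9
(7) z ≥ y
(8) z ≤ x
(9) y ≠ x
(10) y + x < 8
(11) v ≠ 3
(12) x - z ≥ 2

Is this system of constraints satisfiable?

Satisfiable

Try x = 4, y = 1, z = 1, w = 5, v = 4.
Check constraint 1: v + x = 8; constraint 2: w + z = 6. The remaining constraints are straightforward to verify.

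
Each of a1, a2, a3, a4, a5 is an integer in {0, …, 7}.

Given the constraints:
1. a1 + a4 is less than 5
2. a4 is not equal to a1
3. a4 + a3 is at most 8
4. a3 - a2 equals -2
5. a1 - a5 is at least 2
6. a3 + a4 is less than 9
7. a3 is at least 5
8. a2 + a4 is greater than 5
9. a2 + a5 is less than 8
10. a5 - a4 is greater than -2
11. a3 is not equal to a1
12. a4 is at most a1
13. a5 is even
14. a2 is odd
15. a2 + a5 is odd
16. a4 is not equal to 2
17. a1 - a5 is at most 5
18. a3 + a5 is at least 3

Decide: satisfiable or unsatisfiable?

Take a1 = 2, a2 = 7, a3 = 5, a4 = 1, a5 = 0. Then constraint 1: a1 + a4 = 3; constraint 3: a4 + a3 = 6, and every other listed constraint is also met.

Satisfiable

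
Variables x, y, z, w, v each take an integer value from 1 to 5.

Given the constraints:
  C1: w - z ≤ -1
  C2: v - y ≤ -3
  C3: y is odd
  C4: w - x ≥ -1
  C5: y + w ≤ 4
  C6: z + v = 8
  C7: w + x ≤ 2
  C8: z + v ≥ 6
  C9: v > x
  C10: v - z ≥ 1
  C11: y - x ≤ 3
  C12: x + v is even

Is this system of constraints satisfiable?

Constraints 1, 2, 4, 10, and 11 give w − x ≥ -1, x − y ≥ -3, y − v ≥ 3, v − z ≥ 1, z − w ≥ 1.
Adding all 5 inequalities: the left sides telescope to 0, and the right sides sum to (-1) + (-3) + 3 + 1 + 1 = 1. So 0 ≥ 1, which is false.

Unsatisfiable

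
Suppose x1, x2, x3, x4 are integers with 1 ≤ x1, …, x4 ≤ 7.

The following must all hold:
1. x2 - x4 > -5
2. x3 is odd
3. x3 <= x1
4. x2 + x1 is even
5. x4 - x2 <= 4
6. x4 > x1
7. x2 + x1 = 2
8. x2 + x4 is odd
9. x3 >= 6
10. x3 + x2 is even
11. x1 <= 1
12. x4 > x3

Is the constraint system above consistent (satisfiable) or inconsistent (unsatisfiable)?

From constraints 3 and 9: x1 ≥ x3 and x3 ≥ 6, so x1 ≥ 6. From constraint 11: x1 ≤ 1. But 1 < 6, so no value of x1 works.

Unsatisfiable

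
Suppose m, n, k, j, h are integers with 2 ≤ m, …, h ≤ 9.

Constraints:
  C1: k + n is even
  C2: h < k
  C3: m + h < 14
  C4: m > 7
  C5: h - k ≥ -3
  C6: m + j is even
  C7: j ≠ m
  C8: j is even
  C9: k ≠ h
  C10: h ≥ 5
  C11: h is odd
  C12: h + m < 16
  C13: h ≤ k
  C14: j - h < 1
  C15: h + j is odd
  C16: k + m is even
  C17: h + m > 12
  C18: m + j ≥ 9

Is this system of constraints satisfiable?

One satisfying assignment is m = 8, n = 6, k = 8, j = 4, h = 5.
For the less obvious constraints — constraint 3: m + h = 13; constraint 5: h - k = -3; constraint 12: h + m = 13 — and the others hold by inspection.

Satisfiable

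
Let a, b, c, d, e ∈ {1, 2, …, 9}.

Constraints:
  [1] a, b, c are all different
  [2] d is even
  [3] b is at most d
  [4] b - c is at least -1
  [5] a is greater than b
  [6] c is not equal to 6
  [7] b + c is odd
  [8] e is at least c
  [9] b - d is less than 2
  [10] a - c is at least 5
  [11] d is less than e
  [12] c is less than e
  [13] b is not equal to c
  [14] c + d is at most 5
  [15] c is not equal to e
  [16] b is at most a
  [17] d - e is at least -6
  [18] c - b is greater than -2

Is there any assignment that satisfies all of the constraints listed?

Setting (a, b, c, d, e) = (9, 1, 2, 2, 8) satisfies everything: constraint 4: b - c = -1; constraint 9: b - d = -1; constraint 10: a - c = 7, and the others follow.

Satisfiable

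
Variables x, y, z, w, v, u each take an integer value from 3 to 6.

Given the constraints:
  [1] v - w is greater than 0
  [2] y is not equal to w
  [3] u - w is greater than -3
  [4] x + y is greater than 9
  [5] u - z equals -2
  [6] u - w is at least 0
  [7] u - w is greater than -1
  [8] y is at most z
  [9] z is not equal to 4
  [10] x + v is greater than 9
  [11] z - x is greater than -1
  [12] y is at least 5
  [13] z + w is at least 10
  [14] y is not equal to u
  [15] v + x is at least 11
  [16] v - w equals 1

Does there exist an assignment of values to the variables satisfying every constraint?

Take x = 6, y = 5, z = 6, w = 4, v = 5, u = 4. Then constraint 1: v - w = 1; constraint 3: u - w = 0; constraint 4: x + y = 11, and every other listed constraint is also met.

Satisfiable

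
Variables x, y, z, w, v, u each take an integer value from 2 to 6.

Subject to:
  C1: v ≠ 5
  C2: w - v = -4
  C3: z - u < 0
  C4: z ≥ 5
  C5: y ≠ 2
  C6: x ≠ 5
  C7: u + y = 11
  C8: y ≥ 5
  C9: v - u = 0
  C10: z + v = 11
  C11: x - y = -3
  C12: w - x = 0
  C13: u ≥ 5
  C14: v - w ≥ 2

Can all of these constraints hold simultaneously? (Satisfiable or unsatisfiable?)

One satisfying assignment is x = 2, y = 5, z = 5, w = 2, v = 6, u = 6.
For the less obvious constraints — constraint 2: w - v = -4; constraint 3: z - u = -1; constraint 7: u + y = 11 — and the others hold by inspection.

Satisfiable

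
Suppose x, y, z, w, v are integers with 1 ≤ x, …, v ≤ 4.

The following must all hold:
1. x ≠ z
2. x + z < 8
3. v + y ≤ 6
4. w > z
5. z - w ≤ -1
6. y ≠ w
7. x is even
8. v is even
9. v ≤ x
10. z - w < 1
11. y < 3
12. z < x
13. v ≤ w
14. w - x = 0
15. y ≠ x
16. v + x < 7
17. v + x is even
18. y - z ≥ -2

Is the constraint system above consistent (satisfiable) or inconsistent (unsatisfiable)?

Take x = 4, y = 1, z = 3, w = 4, v = 2. Then constraint 2: x + z = 7; constraint 3: v + y = 3; constraint 5: z - w = -1, and every other listed constraint is also met.

Satisfiable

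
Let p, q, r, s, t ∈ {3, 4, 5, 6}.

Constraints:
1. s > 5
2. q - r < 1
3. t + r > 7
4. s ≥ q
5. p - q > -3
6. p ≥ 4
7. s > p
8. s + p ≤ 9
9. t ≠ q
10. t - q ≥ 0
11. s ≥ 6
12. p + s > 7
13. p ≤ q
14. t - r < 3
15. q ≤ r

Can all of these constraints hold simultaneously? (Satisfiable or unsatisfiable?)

From constraint 11: s ≥ 6. From constraint 6: p ≥ 4. Hence s + p ≥ 10. But constraint 8 requires s + p ≤ 9, and 9 < 10. Contradiction.

Unsatisfiable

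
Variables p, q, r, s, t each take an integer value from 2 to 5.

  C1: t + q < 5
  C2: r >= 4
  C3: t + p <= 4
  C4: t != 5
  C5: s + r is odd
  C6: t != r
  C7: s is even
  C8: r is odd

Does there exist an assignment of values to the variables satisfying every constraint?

Setting (p, q, r, s, t) = (2, 2, 5, 2, 2) satisfies everything: constraint 1: t + q = 4; constraint 3: t + p = 4; constraint 5: s + r = 7 is odd, and the others follow.

Satisfiable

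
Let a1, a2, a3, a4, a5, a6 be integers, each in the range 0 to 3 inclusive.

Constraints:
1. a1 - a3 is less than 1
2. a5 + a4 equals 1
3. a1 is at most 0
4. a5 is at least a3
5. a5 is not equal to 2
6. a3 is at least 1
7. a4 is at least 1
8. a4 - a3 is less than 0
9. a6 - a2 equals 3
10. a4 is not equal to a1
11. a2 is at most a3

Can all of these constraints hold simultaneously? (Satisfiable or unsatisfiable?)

Unsatisfiable

From constraints 4 and 6: a5 ≥ a3 ≥ 1. From constraint 7: a4 ≥ 1. Hence a5 + a4 ≥ 2. But constraint 2 requires a5 + a4 = 1, and 1 < 2. Contradiction.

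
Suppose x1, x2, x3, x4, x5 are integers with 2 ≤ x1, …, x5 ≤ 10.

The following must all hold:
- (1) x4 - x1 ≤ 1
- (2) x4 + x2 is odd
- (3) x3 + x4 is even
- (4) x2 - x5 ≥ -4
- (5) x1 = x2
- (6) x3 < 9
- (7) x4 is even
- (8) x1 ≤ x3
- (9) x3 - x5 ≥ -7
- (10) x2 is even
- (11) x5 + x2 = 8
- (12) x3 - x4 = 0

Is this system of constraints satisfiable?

Constraint 7 makes x4 even and constraint 10 makes x2 even, so x4 + x2 must be even. Constraint 2 says x4 + x2 is odd — contradiction.

Unsatisfiable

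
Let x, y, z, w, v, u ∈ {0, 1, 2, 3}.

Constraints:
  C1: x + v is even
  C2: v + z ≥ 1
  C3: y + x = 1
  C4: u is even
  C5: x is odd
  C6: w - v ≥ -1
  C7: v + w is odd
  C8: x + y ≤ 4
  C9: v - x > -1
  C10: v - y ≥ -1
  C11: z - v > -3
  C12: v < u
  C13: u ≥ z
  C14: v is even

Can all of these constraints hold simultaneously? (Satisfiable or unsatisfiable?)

Constraint 5 makes x odd and constraint 14 makes v even, so x + v must be odd. Constraint 1 says x + v is even — contradiction.

Unsatisfiable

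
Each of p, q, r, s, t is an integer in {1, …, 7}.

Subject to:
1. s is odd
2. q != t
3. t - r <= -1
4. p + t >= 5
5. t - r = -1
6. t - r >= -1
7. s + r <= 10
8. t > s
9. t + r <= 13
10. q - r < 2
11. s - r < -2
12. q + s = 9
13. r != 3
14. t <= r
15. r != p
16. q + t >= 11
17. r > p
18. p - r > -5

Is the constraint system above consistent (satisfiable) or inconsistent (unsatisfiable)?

Try p = 3, q = 6, r = 6, s = 3, t = 5.
Check constraint 3: t - r = -1; constraint 4: p + t = 8. The remaining constraints are straightforward to verify.

Satisfiable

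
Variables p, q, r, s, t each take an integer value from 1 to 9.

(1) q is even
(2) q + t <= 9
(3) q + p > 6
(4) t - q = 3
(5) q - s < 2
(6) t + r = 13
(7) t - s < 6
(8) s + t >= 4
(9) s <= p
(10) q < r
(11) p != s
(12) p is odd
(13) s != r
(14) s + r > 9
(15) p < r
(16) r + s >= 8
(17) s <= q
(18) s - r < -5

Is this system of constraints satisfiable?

Satisfiable

One satisfying assignment is p = 5, q = 2, r = 8, s = 2, t = 5.
For the less obvious constraints — constraint 2: q + t = 7; constraint 3: q + p = 7 — and the others hold by inspection.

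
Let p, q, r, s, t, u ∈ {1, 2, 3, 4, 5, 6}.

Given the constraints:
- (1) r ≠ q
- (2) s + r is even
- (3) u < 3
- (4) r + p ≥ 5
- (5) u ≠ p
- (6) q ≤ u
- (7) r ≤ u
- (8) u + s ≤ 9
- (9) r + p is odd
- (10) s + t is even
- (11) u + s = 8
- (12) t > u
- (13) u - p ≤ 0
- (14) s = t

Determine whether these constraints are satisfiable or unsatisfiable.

Satisfiable

The assignment p = 5, q = 1, r = 2, s = 6, t = 6, u = 2 works:
  constraint 4 holds since r + p = 7.
  constraint 8 holds since u + s = 8.
  constraint 11 holds since u + s = 8.
The rest check out directly.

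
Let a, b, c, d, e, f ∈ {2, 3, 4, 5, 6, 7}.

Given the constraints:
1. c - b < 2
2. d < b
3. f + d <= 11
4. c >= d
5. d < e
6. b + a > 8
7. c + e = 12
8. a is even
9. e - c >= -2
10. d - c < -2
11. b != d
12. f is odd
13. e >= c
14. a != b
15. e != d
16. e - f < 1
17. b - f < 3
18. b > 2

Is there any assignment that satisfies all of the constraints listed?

Satisfiable

Take a = 2, b = 7, c = 6, d = 2, e = 6, f = 7. Then constraint 1: c - b = -1; constraint 3: f + d = 9; constraint 6: b + a = 9, and every other listed constraint is also met.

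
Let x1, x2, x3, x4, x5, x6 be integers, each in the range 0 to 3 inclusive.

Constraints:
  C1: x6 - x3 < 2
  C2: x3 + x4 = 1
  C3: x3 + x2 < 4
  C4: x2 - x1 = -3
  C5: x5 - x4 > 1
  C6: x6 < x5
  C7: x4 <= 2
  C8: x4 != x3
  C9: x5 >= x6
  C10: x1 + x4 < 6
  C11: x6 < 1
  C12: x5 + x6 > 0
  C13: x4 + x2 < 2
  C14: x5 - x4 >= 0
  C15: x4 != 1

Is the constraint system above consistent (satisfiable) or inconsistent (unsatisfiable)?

Take x1 = 3, x2 = 0, x3 = 1, x4 = 0, x5 = 2, x6 = 0. Then constraint 1: x6 - x3 = -1; constraint 2: x3 + x4 = 1, and every other listed constraint is also met.

Satisfiable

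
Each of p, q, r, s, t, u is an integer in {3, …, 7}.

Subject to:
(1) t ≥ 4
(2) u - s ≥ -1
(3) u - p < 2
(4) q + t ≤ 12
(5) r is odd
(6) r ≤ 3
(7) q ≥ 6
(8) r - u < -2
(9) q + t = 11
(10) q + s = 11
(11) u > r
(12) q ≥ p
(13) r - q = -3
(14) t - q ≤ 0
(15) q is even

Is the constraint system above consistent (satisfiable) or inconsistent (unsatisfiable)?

One satisfying assignment is p = 5, q = 6, r = 3, s = 5, t = 5, u = 6.
For the less obvious constraints — constraint 2: u - s = 1; constraint 3: u - p = 1; constraint 4: q + t = 11 — and the others hold by inspection.

Satisfiable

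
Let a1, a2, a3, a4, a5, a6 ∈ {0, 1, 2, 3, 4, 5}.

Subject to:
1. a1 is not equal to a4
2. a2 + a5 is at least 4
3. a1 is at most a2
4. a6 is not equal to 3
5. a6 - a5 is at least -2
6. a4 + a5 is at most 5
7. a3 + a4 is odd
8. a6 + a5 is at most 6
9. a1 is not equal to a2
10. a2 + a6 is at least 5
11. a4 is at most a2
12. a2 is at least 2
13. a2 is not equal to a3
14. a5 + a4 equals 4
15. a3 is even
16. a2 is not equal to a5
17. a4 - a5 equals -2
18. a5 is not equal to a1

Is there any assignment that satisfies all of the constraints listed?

Take a1 = 0, a2 = 4, a3 = 0, a4 = 1, a5 = 3, a6 = 1. Then constraint 2: a2 + a5 = 7; constraint 5: a6 - a5 = -2; constraint 6: a4 + a5 = 4, and every other listed constraint is also met.

Satisfiable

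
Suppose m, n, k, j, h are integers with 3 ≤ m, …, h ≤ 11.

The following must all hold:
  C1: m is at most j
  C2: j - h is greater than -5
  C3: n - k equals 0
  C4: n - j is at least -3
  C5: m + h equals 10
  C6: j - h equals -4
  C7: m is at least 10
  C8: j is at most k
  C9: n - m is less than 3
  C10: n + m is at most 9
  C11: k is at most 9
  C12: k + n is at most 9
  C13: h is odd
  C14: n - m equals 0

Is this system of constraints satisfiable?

From constraints 1 and 7: j ≥ m and m ≥ 10, so j ≥ 10. From constraints 8 and 11: j ≤ k and k ≤ 9, so j ≤ 9. But 9 < 10, so no value of j works.

Unsatisfiable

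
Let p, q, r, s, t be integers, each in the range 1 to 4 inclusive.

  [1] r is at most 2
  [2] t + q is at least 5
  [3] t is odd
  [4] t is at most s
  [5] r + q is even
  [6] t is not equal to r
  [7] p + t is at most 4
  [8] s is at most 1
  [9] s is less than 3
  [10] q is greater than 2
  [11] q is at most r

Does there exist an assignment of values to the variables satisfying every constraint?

From constraints 4 and 8: t ≤ s ≤ 1. From constraints 1 and 11: q ≤ r ≤ 2. Hence t + q ≤ 3. But constraint 2 requires t + q ≥ 5, and 5 > 3. Contradiction.

Unsatisfiable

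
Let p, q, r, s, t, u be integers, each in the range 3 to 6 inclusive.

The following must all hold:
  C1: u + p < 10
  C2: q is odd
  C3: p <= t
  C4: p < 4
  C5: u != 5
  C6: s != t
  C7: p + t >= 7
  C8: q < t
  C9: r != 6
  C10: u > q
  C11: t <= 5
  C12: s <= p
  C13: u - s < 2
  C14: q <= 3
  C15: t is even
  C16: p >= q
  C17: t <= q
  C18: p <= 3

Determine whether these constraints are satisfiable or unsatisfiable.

From constraint 18: p ≤ 3. From constraints 14 and 17: t ≤ q ≤ 3. Hence p + t ≤ 6. But constraint 7 requires p + t ≥ 7, and 7 > 6. Contradiction.

Unsatisfiable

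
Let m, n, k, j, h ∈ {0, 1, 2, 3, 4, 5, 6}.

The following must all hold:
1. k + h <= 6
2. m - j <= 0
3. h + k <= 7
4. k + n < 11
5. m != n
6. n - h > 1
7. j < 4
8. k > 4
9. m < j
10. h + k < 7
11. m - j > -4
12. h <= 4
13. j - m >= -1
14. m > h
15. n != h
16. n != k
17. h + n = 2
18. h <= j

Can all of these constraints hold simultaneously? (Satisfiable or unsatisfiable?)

Satisfiable

Try m = 1, n = 2, k = 6, j = 2, h = 0.
Check constraint 1: k + h = 6; constraint 2: m - j = -1. The remaining constraints are straightforward to verify.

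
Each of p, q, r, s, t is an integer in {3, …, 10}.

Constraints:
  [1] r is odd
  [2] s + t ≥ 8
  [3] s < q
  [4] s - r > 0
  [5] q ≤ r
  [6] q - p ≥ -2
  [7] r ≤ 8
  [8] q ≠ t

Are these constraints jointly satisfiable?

Unsatisfiable

Constraints 3, 4, and 5 give r < s, s < q, q ≤ r. Chaining: r < s < q ≤ r, which forces r < r — impossible.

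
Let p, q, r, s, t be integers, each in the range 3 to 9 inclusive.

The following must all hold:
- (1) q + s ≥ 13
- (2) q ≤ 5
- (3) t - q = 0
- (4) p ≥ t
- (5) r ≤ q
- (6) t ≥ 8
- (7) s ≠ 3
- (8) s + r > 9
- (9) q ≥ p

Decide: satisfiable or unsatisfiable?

From constraints 4 and 6: p ≥ t and t ≥ 8, so p ≥ 8. From constraints 2 and 9: p ≤ q and q ≤ 5, so p ≤ 5. But 5 < 8, so no value of p works.

Unsatisfiable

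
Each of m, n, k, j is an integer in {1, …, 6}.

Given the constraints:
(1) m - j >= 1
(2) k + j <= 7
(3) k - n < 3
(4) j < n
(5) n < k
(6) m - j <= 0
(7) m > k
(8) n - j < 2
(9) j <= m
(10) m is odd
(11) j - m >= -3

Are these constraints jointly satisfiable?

Unsatisfiable

Constraints 4, 5, 6, and 7 give k < m, m ≤ j, j < n, n < k. Chaining: k < m ≤ j < n < k, which forces k < k — impossible.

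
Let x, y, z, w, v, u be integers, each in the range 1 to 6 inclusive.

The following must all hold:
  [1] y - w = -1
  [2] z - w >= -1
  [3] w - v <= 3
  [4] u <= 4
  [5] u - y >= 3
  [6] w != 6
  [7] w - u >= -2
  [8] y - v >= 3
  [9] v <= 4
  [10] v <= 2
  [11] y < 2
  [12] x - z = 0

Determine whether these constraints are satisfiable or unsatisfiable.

Unsatisfiable

Constraints 3, 5, 7, and 8 give y − v ≥ 3, v − w ≥ -3, w − u ≥ -2, u − y ≥ 3.
Adding all 4 inequalities: the left sides telescope to 0, and the right sides sum to 3 + (-3) + (-2) + 3 = 1. So 0 ≥ 1, which is false.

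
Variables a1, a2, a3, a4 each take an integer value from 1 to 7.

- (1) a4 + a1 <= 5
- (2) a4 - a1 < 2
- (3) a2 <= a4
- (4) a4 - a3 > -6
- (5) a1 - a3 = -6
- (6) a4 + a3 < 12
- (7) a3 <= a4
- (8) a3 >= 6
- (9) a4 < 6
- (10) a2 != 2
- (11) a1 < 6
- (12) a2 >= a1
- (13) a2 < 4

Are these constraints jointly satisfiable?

Unsatisfiable

From constraints 7 and 8: a4 ≥ a3 and a3 ≥ 6, so a4 ≥ 6. From constraint 9: a4 ≤ 5. But 5 < 6, so no value of a4 works.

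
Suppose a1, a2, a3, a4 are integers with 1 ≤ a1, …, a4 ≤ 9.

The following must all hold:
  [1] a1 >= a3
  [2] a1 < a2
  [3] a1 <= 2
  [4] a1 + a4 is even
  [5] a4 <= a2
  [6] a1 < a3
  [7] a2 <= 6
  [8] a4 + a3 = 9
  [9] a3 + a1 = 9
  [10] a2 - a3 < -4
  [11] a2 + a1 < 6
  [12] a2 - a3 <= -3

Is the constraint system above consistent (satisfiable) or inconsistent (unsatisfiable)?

Unsatisfiable

From constraints 5 and 7: a4 ≤ a2 ≤ 6. From constraints 1 and 3: a3 ≤ a1 ≤ 2. Hence a4 + a3 ≤ 8. But constraint 8 requires a4 + a3 = 9, and 9 > 8. Contradiction.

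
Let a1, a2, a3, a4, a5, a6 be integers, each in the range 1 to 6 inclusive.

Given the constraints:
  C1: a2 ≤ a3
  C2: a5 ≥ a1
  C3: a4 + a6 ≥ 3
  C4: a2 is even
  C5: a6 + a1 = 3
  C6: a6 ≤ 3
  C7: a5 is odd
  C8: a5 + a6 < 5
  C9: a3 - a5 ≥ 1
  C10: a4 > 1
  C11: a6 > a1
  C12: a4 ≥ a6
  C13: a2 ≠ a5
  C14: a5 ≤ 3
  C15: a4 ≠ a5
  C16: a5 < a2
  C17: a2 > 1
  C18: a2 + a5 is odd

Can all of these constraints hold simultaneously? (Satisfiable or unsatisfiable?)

Satisfiable

The assignment a1 = 1, a2 = 2, a3 = 2, a4 = 3, a5 = 1, a6 = 2 works:
  constraint 3 holds since a4 + a6 = 5.
  constraint 5 holds since a6 + a1 = 3.
The rest check out directly.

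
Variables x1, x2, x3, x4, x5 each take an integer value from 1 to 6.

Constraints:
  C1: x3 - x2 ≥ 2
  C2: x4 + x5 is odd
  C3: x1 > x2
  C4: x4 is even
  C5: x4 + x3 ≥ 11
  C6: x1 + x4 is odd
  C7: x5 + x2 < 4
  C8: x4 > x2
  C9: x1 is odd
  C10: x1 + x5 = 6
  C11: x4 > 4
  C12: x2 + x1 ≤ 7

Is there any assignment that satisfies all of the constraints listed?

Satisfiable

One satisfying assignment is x1 = 5, x2 = 1, x3 = 5, x4 = 6, x5 = 1.
For the less obvious constraints — constraint 1: x3 - x2 = 4; constraint 5: x4 + x3 = 11; constraint 7: x5 + x2 = 2 — and the others hold by inspection.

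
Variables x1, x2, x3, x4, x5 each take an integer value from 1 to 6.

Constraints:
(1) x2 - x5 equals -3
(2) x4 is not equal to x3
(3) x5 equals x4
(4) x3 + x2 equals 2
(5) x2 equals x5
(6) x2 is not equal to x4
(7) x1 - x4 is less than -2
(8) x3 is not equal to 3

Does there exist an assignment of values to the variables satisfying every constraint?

Unsatisfiable

From constraints 3 and 5, x2 = x5 = x4, so x2 = x4. But constraint 6 says x2 ≠ x4. Contradiction.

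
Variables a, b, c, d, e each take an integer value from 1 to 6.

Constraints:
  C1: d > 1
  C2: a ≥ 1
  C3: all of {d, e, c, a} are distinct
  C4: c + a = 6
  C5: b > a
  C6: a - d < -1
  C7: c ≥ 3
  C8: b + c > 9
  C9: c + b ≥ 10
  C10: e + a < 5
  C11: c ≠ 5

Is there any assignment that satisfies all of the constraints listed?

Satisfiable

The assignment a = 2, b = 6, c = 4, d = 6, e = 1 works:
  constraint 4 holds since c + a = 6.
  constraint 6 holds since a - d = -4.
The rest check out directly.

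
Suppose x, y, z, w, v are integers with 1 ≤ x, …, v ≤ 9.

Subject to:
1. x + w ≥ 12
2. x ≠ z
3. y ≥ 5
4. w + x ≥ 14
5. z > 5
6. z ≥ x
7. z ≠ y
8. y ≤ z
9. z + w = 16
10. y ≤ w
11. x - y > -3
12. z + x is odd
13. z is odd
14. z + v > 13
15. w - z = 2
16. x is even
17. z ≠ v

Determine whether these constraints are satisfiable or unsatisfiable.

Setting (x, y, z, w, v) = (6, 6, 7, 9, 8) satisfies everything: constraint 1: x + w = 15; constraint 4: w + x = 15; constraint 9: z + w = 16, and the others follow.

Satisfiable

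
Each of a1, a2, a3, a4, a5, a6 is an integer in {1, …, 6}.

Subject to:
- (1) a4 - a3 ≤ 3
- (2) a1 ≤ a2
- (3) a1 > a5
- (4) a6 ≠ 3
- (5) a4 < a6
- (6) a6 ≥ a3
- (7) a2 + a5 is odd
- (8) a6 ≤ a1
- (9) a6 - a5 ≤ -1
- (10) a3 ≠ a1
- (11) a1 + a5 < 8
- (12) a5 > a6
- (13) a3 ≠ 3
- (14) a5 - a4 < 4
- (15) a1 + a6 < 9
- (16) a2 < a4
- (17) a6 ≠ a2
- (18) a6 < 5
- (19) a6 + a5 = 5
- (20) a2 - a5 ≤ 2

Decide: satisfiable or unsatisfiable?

Constraints 2, 3, 5, 9, and 16 give a5 < a1, a1 ≤ a2, a2 < a4, a4 < a6, a6 < a5. Chaining: a5 < a1 ≤ a2 < a4 < a6 < a5, which forces a5 < a5 — impossible.

Unsatisfiable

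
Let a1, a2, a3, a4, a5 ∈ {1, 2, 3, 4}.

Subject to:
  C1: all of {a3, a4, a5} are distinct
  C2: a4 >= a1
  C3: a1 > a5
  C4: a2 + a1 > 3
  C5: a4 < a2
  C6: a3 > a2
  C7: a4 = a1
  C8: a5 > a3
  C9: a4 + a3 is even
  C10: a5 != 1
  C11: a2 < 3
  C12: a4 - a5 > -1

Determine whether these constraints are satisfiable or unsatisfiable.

Unsatisfiable

Constraints 2, 3, 5, 6, and 8 give a3 < a5, a5 < a1, a1 ≤ a4, a4 < a2, a2 < a3. Chaining: a3 < a5 < a1 ≤ a4 < a2 < a3, which forces a3 < a3 — impossible.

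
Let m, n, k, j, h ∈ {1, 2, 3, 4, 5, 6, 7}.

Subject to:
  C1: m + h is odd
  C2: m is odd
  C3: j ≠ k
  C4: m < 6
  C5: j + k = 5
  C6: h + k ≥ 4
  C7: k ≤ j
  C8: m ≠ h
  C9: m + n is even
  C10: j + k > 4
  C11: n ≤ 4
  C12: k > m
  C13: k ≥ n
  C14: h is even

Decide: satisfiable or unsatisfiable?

Satisfiable

One satisfying assignment is m = 1, n = 1, k = 2, j = 3, h = 4.
For the less obvious constraints — constraint 5: j + k = 5; constraint 6: h + k = 6; constraint 10: j + k = 5 — and the others hold by inspection.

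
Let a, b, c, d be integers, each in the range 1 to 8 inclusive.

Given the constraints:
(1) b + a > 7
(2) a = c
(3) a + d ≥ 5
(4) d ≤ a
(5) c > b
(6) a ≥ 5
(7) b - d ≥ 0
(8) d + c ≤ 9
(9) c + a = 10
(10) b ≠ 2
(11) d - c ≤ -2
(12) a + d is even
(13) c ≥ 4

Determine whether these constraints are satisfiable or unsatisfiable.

The assignment a = 5, b = 4, c = 5, d = 3 works:
  constraint 1 holds since b + a = 9.
  constraint 3 holds since a + d = 8.
  constraint 7 holds since b - d = 1.
The rest check out directly.

Satisfiable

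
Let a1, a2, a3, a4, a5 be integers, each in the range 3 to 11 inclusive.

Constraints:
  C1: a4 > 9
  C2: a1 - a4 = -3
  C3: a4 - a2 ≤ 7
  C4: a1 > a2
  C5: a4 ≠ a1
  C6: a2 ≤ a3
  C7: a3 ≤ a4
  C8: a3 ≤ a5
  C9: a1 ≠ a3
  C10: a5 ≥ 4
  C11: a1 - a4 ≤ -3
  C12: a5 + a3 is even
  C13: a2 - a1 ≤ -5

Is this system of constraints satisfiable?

Unsatisfiable

Constraints 3, 11, and 13 give a1 − a2 ≥ 5, a2 − a4 ≥ -7, a4 − a1 ≥ 3.
Adding all 3 inequalities: the left sides telescope to 0, and the right sides sum to 5 + (-7) + 3 = 1. So 0 ≥ 1, which is false.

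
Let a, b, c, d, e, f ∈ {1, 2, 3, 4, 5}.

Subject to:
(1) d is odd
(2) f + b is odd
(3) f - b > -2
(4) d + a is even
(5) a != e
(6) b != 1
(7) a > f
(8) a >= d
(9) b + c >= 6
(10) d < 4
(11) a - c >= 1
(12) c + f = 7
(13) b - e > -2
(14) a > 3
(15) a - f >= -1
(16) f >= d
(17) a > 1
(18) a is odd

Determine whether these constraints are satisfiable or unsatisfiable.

Satisfiable

Try a = 5, b = 3, c = 3, d = 1, e = 2, f = 4.
Check constraint 3: f - b = 1; constraint 9: b + c = 6. The remaining constraints are straightforward to verify.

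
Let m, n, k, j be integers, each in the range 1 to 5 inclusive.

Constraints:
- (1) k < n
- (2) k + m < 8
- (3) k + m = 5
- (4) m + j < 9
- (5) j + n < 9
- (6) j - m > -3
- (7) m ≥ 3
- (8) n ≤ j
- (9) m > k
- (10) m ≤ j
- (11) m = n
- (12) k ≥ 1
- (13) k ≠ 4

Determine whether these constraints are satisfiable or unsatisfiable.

Satisfiable

One satisfying assignment is m = 4, n = 4, k = 1, j = 4.
For the less obvious constraints — constraint 2: k + m = 5; constraint 3: k + m = 5; constraint 4: m + j = 8 — and the others hold by inspection.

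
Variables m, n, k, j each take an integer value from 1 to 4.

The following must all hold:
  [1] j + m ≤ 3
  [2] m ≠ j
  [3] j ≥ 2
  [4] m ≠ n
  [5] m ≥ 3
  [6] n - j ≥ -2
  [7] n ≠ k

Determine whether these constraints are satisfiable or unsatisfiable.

Unsatisfiable

From constraint 3: j ≥ 2. From constraint 5: m ≥ 3. Hence j + m ≥ 5. But constraint 1 requires j + m ≤ 3, and 3 < 5. Contradiction.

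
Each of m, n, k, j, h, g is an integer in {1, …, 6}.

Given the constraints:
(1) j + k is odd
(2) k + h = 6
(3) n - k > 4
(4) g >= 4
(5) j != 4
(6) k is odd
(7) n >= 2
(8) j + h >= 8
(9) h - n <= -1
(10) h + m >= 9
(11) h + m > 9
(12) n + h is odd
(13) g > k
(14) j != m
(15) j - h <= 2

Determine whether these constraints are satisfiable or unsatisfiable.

Setting (m, n, k, j, h, g) = (5, 6, 1, 6, 5, 4) satisfies everything: constraint 2: k + h = 6; constraint 3: n - k = 5, and the others follow.

Satisfiable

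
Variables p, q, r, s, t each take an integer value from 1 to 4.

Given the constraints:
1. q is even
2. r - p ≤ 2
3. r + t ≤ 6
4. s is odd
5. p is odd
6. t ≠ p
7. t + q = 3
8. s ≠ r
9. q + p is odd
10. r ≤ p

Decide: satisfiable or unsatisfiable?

The assignment p = 3, q = 2, r = 2, s = 1, t = 1 works:
  constraint 2 holds since r - p = -1.
  constraint 3 holds since r + t = 3.
  constraint 7 holds since t + q = 3.
The rest check out directly.

Satisfiable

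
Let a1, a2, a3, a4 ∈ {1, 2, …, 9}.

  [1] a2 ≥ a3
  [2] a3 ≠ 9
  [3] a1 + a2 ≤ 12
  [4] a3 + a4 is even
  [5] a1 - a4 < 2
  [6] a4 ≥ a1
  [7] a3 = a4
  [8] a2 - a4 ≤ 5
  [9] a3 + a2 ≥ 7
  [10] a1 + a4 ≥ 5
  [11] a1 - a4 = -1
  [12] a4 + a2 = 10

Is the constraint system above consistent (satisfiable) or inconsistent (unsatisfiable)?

The assignment a1 = 3, a2 = 6, a3 = 4, a4 = 4 works:
  constraint 3 holds since a1 + a2 = 9.
  constraint 5 holds since a1 - a4 = -1.
The rest check out directly.

Satisfiable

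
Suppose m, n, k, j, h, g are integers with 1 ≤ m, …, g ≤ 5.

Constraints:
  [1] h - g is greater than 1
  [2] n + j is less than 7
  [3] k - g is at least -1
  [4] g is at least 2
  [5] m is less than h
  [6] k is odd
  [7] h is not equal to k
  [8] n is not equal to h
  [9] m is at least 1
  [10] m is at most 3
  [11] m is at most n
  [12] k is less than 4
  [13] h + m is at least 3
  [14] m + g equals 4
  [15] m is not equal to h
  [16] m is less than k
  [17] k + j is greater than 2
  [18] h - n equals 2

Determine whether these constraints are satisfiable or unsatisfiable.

Satisfiable

Setting (m, n, k, j, h, g) = (2, 2, 3, 2, 4, 2) satisfies everything: constraint 1: h - g = 2; constraint 2: n + j = 4, and the others follow.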